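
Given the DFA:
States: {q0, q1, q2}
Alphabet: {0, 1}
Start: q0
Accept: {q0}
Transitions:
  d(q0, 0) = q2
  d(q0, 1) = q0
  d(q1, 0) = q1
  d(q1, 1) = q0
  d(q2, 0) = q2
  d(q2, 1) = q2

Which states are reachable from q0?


BFS from q0:
  layer 0: {q0}
  layer 1: {q2}

{q0, q2}


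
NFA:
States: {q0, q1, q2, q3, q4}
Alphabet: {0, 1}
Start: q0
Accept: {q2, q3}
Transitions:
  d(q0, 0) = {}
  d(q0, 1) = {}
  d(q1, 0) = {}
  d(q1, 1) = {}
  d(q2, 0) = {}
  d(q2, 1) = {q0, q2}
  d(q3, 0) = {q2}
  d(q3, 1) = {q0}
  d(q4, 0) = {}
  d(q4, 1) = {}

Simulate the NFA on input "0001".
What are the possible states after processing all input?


Start: {q0}
  --0--> {}
  --0--> {}
  --0--> {}
  --1--> {}

{} (empty set, no valid transitions)


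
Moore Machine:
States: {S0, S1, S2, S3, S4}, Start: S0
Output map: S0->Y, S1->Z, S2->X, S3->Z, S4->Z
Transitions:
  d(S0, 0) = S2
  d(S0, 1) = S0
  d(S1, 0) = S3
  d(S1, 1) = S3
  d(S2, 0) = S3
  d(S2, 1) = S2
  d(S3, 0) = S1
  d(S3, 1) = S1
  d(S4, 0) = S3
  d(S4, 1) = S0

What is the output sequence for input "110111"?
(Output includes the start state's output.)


Start: S0 (output Y)
  --1--> S0 (output Y)
  --1--> S0 (output Y)
  --0--> S2 (output X)
  --1--> S2 (output X)
  --1--> S2 (output X)
  --1--> S2 (output X)

"YYYXXXX"


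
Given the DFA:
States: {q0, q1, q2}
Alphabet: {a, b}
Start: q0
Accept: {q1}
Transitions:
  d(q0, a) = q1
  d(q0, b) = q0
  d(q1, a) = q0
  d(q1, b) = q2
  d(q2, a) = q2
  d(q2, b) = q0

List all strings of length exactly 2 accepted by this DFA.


All strings of length 2: 4 total
Accepted: 1

"ba"


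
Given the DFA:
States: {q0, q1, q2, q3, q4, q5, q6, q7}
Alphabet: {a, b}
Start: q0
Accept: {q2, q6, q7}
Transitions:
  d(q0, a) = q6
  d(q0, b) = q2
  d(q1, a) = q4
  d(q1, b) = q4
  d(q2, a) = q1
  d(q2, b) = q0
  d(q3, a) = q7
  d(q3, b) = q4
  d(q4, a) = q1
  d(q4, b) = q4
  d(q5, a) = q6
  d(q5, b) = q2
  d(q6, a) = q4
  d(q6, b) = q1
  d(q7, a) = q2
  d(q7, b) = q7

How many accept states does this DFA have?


Accept states listed: {q2, q6, q7}
Counting: q2(1) q6(2) q7(3)

3


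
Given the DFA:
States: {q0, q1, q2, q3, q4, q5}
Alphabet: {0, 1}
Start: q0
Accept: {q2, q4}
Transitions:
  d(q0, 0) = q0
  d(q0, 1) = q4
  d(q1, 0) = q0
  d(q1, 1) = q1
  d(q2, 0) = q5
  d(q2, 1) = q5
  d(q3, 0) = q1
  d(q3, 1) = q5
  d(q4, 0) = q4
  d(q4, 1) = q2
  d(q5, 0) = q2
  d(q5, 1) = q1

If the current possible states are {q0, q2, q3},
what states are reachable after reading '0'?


Apply transition on '0' from each current state:
  d(q0, 0) = q0
  d(q2, 0) = q5
  d(q3, 0) = q1

{q0, q1, q5}


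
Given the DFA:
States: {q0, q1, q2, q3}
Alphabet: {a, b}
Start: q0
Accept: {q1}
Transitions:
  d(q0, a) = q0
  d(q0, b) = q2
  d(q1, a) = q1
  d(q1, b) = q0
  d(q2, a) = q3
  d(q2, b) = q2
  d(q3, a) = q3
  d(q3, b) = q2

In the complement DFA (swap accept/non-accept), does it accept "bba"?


Trace: q0 -> q2 -> q2 -> q3
Final: q3
Original accept: {q1}
Complement: q3 is not in original accept

Yes, complement accepts (original rejects)


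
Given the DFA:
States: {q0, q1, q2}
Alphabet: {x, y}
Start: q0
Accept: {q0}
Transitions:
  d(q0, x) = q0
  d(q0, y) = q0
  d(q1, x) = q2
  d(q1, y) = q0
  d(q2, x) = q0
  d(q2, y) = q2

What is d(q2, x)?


Looking up transition d(q2, x)

q0


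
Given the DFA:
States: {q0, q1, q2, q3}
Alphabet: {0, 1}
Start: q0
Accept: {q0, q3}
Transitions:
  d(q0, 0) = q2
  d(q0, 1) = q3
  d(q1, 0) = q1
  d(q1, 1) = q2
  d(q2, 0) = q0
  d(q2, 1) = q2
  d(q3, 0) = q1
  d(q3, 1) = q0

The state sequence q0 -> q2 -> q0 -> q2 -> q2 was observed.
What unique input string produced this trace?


Trace back each transition to find the symbol:
  q0 --[0]--> q2
  q2 --[0]--> q0
  q0 --[0]--> q2
  q2 --[1]--> q2

"0001"


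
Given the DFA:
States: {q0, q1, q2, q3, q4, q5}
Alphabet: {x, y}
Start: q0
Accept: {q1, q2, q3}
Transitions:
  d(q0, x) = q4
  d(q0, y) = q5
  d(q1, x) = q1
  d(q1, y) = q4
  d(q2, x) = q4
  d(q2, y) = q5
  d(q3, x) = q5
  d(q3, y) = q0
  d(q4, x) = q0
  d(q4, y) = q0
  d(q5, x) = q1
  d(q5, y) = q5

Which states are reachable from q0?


BFS from q0:
  layer 0: {q0}
  layer 1: {q4, q5}
  layer 2: {q1}

{q0, q1, q4, q5}


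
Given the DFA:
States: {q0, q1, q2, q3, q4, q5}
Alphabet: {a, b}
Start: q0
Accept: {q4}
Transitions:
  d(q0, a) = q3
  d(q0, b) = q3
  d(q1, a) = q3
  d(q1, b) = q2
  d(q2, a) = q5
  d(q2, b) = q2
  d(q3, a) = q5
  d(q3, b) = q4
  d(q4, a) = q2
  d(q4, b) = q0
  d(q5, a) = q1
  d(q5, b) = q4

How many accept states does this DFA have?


Accept states listed: {q4}
Counting: q4(1)

1


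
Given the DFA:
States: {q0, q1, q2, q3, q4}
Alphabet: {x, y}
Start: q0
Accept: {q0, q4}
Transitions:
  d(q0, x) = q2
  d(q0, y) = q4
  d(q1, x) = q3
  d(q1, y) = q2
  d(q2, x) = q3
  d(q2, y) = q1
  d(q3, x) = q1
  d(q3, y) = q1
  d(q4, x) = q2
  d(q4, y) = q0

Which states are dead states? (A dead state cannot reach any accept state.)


Forward reachability from each state:
  q0 -> reaches accept state q0 (live)
  q1 -> reaches {q1, q2, q3}, no accept state (dead)
  q2 -> reaches {q1, q2, q3}, no accept state (dead)
  q3 -> reaches {q1, q2, q3}, no accept state (dead)
  q4 -> reaches accept state q0 (live)

{q1, q2, q3}


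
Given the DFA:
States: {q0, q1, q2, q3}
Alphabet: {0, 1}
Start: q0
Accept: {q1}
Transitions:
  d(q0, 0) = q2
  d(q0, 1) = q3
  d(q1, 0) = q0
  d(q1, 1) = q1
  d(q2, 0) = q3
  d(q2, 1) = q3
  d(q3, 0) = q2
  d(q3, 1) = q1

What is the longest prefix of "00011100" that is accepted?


Run the DFA, marking each prefix where the state is accepting:
  "" -> q0 [reject]
  "0" -> q2 [reject]
  "00" -> q3 [reject]
  "000" -> q2 [reject]
  "0001" -> q3 [reject]
  "00011" -> q1 [accept]
  "000111" -> q1 [accept]
  "0001110" -> q0 [reject]
  "00011100" -> q2 [reject]

"000111"


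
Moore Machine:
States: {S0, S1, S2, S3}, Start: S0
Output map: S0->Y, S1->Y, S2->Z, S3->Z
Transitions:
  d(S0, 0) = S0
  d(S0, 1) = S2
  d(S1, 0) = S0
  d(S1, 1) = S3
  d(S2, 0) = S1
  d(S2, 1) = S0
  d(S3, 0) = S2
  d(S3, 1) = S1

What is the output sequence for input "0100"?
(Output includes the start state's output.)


Start: S0 (output Y)
  --0--> S0 (output Y)
  --1--> S2 (output Z)
  --0--> S1 (output Y)
  --0--> S0 (output Y)

"YYZYY"


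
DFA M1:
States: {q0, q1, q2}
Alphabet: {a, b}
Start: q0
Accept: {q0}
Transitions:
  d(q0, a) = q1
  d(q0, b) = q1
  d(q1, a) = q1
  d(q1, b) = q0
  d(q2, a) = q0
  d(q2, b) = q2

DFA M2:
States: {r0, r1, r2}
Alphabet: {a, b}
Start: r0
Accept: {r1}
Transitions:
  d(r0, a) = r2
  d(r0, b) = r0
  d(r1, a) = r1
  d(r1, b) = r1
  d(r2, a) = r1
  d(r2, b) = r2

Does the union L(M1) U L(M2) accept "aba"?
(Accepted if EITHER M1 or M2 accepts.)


M1: final=q1 accepted=False
M2: final=r1 accepted=True

Yes, union accepts


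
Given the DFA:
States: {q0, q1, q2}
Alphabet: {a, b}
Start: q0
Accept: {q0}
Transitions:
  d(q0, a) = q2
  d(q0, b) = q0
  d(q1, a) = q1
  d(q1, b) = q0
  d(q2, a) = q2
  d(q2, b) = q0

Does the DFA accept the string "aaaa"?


Trace: q0 -> q2 -> q2 -> q2 -> q2
Final state: q2
Accept states: {q0}

No, rejected (final state q2 is not an accept state)


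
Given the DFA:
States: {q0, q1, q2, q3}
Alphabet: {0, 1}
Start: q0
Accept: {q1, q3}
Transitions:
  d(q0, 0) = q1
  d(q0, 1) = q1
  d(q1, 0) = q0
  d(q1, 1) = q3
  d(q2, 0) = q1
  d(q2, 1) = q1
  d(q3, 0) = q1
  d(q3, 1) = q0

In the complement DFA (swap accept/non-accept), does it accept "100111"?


Trace: q0 -> q1 -> q0 -> q1 -> q3 -> q0 -> q1
Final: q1
Original accept: {q1, q3}
Complement: q1 is in original accept

No, complement rejects (original accepts)


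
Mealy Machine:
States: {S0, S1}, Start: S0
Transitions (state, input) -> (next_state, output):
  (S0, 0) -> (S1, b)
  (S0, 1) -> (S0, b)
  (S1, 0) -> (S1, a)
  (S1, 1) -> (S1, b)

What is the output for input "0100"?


Step-by-step:
  (S0, 0) -> (S1, b)
  (S1, 1) -> (S1, b)
  (S1, 0) -> (S1, a)
  (S1, 0) -> (S1, a)

"bbaa"


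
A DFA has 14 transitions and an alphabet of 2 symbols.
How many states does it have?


Each state has exactly one transition per symbol.
states = transitions / |alphabet| = 14 / 2 = 7

7


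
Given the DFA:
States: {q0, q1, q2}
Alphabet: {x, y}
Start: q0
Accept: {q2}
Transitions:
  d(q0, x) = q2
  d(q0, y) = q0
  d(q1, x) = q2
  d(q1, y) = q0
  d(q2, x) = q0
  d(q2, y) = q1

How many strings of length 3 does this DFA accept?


Enumerating all length-3 strings:
  "xxx" -> q2 [accept]
  "xxy" -> q0 [reject]
  "xyx" -> q2 [accept]
  "xyy" -> q0 [reject]
  "yxx" -> q0 [reject]
  "yxy" -> q1 [reject]
  "yyx" -> q2 [accept]
  "yyy" -> q0 [reject]

3 out of 8


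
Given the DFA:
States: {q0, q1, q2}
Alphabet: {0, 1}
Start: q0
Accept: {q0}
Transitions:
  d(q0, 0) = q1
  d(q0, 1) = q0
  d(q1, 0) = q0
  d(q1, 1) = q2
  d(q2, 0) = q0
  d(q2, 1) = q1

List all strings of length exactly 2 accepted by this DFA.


All strings of length 2: 4 total
Accepted: 2

"00", "11"


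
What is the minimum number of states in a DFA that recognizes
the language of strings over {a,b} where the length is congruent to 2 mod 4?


States track (length) mod 4.
Need 4 states: one per remainder 0..3; accept = remainder 2.

4


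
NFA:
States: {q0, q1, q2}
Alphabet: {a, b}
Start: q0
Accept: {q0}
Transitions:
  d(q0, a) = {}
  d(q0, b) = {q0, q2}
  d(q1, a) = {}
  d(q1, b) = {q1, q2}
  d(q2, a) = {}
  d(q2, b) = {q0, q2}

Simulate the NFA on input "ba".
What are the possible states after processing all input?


Start: {q0}
  --b--> {q0, q2}
  --a--> {}

{} (empty set, no valid transitions)


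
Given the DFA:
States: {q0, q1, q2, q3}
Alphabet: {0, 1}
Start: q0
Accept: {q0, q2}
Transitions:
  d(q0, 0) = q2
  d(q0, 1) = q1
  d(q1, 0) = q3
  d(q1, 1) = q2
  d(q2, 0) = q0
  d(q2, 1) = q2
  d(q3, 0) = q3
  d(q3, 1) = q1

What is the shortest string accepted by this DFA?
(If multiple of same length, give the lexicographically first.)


BFS by string length (lex-first path to each state shown):
  len 0: q0<-""
Found accept state at length 0.

"" (empty string)


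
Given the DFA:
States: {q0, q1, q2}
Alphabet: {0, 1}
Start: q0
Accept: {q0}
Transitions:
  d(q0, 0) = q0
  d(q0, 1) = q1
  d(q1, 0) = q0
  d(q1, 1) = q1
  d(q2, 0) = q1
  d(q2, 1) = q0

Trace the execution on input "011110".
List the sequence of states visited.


Input: 011110
d(q0, 0) = q0
d(q0, 1) = q1
d(q1, 1) = q1
d(q1, 1) = q1
d(q1, 1) = q1
d(q1, 0) = q0


q0 -> q0 -> q1 -> q1 -> q1 -> q1 -> q0


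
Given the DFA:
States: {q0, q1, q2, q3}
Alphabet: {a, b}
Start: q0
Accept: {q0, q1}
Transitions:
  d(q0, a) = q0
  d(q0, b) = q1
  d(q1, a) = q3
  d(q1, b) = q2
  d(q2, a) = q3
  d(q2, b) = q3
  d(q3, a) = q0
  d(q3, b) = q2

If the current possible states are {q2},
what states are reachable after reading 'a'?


Apply transition on 'a' from each current state:
  d(q2, a) = q3

{q3}


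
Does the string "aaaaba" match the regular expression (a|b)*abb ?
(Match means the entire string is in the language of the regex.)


|string| = 6; first = 'a'; last = 'a'

No, "aaaaba" does not match (a|b)*abb


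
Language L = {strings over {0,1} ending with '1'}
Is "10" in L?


last symbol = '0'

No, "10" is not in L


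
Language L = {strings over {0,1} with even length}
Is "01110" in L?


length = 5; 5 mod 2 = 1

No, "01110" is not in L


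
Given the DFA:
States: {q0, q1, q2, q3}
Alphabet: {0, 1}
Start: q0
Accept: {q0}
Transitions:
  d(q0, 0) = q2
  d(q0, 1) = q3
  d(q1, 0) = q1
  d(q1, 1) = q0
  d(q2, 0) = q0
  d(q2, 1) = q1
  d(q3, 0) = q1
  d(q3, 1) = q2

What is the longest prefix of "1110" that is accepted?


Run the DFA, marking each prefix where the state is accepting:
  "" -> q0 [accept]
  "1" -> q3 [reject]
  "11" -> q2 [reject]
  "111" -> q1 [reject]
  "1110" -> q1 [reject]

""


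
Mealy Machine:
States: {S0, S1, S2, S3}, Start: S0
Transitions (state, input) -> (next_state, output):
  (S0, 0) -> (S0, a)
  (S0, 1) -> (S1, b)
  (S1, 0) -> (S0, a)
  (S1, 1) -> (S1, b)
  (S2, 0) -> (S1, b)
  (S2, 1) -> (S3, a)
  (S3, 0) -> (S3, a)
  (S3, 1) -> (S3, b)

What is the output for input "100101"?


Step-by-step:
  (S0, 1) -> (S1, b)
  (S1, 0) -> (S0, a)
  (S0, 0) -> (S0, a)
  (S0, 1) -> (S1, b)
  (S1, 0) -> (S0, a)
  (S0, 1) -> (S1, b)

"baabab"


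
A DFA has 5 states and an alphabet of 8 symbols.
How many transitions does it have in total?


Each state has exactly one transition per symbol.
5 * 8 = 40

40


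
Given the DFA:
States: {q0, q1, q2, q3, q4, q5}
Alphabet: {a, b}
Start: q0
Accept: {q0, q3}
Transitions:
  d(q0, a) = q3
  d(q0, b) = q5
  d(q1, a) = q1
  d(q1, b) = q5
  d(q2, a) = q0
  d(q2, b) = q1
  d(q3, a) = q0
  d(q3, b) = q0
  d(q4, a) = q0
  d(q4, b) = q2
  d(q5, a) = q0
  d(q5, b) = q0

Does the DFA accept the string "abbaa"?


Trace: q0 -> q3 -> q0 -> q5 -> q0 -> q3
Final state: q3
Accept states: {q0, q3}

Yes, accepted (final state q3 is an accept state)


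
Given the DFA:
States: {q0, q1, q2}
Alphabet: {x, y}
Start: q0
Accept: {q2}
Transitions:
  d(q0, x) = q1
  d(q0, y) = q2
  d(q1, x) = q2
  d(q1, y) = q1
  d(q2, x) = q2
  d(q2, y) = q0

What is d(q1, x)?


Looking up transition d(q1, x)

q2


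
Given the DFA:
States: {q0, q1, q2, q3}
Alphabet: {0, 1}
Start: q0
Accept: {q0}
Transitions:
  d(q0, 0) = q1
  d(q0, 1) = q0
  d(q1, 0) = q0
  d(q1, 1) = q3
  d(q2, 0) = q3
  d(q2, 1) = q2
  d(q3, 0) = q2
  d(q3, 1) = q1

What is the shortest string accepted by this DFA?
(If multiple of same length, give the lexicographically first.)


BFS by string length (lex-first path to each state shown):
  len 0: q0<-""
Found accept state at length 0.

"" (empty string)


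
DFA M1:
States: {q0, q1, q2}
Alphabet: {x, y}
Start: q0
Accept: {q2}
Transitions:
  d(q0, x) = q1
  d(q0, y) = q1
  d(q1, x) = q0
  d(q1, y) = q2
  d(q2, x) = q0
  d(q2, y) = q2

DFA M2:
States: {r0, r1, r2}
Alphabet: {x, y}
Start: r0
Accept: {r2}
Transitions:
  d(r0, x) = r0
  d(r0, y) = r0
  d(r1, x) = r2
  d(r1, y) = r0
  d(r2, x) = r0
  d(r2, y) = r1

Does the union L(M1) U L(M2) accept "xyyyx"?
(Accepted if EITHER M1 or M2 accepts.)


M1: final=q0 accepted=False
M2: final=r0 accepted=False

No, union rejects (neither accepts)


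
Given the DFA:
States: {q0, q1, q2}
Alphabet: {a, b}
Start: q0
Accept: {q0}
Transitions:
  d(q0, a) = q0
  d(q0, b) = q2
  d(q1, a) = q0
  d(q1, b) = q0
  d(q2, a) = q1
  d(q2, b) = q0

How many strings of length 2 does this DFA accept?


Enumerating all length-2 strings:
  "aa" -> q0 [accept]
  "ab" -> q2 [reject]
  "ba" -> q1 [reject]
  "bb" -> q0 [accept]

2 out of 4


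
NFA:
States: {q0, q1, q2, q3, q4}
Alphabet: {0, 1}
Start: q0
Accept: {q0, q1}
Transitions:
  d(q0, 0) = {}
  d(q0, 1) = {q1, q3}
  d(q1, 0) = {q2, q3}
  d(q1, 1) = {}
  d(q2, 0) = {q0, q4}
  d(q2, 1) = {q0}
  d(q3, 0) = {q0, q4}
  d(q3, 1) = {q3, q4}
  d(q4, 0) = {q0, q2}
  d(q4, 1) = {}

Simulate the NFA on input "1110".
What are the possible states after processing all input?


Start: {q0}
  --1--> {q1, q3}
  --1--> {q3, q4}
  --1--> {q3, q4}
  --0--> {q0, q2, q4}

{q0, q2, q4}


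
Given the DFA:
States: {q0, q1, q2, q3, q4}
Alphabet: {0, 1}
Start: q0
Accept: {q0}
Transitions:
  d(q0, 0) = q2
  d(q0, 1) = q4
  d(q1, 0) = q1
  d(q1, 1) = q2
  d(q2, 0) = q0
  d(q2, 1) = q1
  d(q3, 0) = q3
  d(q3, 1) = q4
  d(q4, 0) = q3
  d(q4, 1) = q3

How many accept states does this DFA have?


Accept states listed: {q0}
Counting: q0(1)

1


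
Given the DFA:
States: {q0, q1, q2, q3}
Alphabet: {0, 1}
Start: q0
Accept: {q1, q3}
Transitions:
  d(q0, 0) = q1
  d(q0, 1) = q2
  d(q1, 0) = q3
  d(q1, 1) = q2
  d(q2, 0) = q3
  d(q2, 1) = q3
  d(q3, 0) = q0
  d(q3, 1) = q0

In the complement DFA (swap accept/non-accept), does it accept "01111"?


Trace: q0 -> q1 -> q2 -> q3 -> q0 -> q2
Final: q2
Original accept: {q1, q3}
Complement: q2 is not in original accept

Yes, complement accepts (original rejects)


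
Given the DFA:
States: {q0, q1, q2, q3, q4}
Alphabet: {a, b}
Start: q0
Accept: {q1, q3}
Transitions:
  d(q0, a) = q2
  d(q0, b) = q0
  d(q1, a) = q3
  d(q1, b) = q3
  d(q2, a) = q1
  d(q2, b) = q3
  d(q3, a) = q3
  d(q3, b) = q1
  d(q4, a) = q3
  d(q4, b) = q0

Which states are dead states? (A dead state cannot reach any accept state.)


Forward reachability from each state:
  q0 -> reaches accept state q1 (live)
  q1 -> reaches accept state q1 (live)
  q2 -> reaches accept state q1 (live)
  q3 -> reaches accept state q1 (live)
  q4 -> reaches accept state q1 (live)

None (all states can reach an accept state)


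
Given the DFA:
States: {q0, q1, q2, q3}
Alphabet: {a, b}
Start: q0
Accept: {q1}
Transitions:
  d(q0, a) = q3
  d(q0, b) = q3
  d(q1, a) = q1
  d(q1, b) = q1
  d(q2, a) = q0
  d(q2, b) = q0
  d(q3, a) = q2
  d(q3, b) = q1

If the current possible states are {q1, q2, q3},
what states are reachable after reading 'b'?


Apply transition on 'b' from each current state:
  d(q1, b) = q1
  d(q2, b) = q0
  d(q3, b) = q1

{q0, q1}


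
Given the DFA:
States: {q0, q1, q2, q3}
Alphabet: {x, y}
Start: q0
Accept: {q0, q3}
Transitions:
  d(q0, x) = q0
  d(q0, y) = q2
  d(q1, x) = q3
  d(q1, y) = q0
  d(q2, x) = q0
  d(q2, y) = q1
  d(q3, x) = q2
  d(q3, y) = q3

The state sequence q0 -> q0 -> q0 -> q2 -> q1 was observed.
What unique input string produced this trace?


Trace back each transition to find the symbol:
  q0 --[x]--> q0
  q0 --[x]--> q0
  q0 --[y]--> q2
  q2 --[y]--> q1

"xxyy"


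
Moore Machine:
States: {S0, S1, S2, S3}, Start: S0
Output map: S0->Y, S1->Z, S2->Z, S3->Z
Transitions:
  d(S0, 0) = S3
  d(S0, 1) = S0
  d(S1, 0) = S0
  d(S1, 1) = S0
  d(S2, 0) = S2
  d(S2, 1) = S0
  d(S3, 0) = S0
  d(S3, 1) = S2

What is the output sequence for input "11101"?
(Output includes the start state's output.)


Start: S0 (output Y)
  --1--> S0 (output Y)
  --1--> S0 (output Y)
  --1--> S0 (output Y)
  --0--> S3 (output Z)
  --1--> S2 (output Z)

"YYYYZZ"


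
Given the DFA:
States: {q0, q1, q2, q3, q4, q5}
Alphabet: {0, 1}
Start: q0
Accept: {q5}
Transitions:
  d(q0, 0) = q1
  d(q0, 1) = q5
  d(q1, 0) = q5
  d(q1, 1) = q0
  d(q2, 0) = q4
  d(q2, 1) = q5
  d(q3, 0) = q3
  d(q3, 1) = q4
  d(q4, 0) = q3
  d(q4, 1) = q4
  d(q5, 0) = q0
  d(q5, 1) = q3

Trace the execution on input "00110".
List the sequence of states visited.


Input: 00110
d(q0, 0) = q1
d(q1, 0) = q5
d(q5, 1) = q3
d(q3, 1) = q4
d(q4, 0) = q3


q0 -> q1 -> q5 -> q3 -> q4 -> q3


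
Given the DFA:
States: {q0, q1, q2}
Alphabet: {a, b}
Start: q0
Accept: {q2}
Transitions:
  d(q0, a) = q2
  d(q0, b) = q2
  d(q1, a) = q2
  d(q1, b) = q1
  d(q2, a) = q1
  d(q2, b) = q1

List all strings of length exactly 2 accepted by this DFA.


All strings of length 2: 4 total
Accepted: 0

None


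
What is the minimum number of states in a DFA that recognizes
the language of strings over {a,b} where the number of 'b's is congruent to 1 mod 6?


States track (count of 'b') mod 6.
Need 6 states: one per remainder 0..5; accept = remainder 1.

6


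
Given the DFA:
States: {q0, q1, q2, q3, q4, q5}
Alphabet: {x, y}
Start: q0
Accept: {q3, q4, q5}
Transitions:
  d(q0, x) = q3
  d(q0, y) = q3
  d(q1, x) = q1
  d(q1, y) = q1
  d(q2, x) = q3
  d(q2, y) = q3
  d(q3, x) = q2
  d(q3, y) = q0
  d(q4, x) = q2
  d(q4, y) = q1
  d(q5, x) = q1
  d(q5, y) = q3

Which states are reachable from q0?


BFS from q0:
  layer 0: {q0}
  layer 1: {q3}
  layer 2: {q2}

{q0, q2, q3}


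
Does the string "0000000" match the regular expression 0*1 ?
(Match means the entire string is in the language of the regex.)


|string| = 7; first = '0'; last = '0'

No, "0000000" does not match 0*1


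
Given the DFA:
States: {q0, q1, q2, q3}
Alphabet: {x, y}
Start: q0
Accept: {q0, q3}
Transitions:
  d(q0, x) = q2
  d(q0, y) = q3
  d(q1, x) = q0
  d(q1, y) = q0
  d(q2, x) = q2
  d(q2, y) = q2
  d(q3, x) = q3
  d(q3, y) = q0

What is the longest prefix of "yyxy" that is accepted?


Run the DFA, marking each prefix where the state is accepting:
  "" -> q0 [accept]
  "y" -> q3 [accept]
  "yy" -> q0 [accept]
  "yyx" -> q2 [reject]
  "yyxy" -> q2 [reject]

"yy"


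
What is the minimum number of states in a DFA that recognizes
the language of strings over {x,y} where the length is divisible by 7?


States track (length) mod 7.
Need 7 states: one per remainder 0..6; accept = remainder 0.

7


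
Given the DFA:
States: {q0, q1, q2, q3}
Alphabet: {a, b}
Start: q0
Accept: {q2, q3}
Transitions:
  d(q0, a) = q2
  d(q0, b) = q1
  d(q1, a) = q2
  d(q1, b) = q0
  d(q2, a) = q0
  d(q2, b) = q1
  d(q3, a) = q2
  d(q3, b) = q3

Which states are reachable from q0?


BFS from q0:
  layer 0: {q0}
  layer 1: {q1, q2}

{q0, q1, q2}


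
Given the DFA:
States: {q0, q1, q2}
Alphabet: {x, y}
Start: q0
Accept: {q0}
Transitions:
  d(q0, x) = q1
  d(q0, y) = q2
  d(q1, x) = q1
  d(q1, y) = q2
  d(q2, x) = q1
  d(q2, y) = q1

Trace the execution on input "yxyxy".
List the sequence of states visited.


Input: yxyxy
d(q0, y) = q2
d(q2, x) = q1
d(q1, y) = q2
d(q2, x) = q1
d(q1, y) = q2


q0 -> q2 -> q1 -> q2 -> q1 -> q2


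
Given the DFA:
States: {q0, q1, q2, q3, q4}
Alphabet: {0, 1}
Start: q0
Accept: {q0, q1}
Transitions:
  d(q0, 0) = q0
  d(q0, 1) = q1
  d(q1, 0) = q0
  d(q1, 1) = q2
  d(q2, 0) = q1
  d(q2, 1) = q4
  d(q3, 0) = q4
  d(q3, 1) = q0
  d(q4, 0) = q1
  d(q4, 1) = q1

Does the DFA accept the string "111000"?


Trace: q0 -> q1 -> q2 -> q4 -> q1 -> q0 -> q0
Final state: q0
Accept states: {q0, q1}

Yes, accepted (final state q0 is an accept state)


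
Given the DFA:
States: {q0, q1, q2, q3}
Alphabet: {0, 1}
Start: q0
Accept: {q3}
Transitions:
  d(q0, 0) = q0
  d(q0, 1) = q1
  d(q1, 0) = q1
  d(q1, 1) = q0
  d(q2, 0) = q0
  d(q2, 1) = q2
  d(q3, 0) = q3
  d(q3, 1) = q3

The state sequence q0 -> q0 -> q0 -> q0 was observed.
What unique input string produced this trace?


Trace back each transition to find the symbol:
  q0 --[0]--> q0
  q0 --[0]--> q0
  q0 --[0]--> q0

"000"


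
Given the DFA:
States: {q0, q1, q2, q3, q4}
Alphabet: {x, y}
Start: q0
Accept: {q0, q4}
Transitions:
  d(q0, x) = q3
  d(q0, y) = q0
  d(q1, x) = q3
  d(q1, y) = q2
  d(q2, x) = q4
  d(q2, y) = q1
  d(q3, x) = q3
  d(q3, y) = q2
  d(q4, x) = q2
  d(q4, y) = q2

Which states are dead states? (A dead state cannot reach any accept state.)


Forward reachability from each state:
  q0 -> reaches accept state q0 (live)
  q1 -> reaches accept state q4 (live)
  q2 -> reaches accept state q4 (live)
  q3 -> reaches accept state q4 (live)
  q4 -> reaches accept state q4 (live)

None (all states can reach an accept state)


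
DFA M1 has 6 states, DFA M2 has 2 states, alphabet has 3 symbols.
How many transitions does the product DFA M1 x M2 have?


Product DFA has 6 * 2 = 12 states.
Each has 3 transitions: 12 * 3 = 36

36


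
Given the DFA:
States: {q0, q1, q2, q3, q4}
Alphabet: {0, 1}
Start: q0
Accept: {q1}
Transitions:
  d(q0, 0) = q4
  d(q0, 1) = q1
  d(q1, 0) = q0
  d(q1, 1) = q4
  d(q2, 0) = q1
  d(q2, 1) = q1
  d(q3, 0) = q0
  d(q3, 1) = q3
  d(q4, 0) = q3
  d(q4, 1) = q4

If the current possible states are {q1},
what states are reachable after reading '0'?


Apply transition on '0' from each current state:
  d(q1, 0) = q0

{q0}


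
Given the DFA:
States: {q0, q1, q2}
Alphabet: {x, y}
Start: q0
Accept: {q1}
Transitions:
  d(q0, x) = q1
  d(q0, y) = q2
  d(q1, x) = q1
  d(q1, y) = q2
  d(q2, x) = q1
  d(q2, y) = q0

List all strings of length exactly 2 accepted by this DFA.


All strings of length 2: 4 total
Accepted: 2

"xx", "yx"


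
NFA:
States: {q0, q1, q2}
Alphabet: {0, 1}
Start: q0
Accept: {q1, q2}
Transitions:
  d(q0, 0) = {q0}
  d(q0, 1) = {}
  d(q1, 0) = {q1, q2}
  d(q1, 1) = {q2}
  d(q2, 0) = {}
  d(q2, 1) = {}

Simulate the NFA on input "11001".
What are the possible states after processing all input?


Start: {q0}
  --1--> {}
  --1--> {}
  --0--> {}
  --0--> {}
  --1--> {}

{} (empty set, no valid transitions)


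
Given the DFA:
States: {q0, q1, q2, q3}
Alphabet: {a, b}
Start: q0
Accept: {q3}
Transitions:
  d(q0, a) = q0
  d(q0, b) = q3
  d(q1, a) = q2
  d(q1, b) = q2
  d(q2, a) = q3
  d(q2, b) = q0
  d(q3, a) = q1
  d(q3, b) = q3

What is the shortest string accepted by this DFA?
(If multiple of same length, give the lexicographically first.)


BFS by string length (lex-first path to each state shown):
  len 0: q0<-""
  len 1: q0<-"a", q3<-"b"
Found accept state at length 1.

"b"


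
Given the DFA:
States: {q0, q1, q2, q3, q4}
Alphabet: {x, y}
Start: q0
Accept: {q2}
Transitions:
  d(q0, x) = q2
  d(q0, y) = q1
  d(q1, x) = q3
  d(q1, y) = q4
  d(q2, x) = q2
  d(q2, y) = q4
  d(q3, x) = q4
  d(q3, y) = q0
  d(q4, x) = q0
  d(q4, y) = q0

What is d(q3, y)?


Looking up transition d(q3, y)

q0


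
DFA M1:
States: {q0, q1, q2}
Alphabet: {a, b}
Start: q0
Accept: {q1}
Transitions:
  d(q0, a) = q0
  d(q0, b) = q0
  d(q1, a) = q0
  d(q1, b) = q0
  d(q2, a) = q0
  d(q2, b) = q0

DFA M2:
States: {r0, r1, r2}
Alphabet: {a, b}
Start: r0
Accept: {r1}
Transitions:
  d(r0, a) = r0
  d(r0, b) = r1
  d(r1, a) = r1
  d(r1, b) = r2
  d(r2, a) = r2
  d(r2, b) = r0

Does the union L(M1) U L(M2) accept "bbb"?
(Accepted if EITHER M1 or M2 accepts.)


M1: final=q0 accepted=False
M2: final=r0 accepted=False

No, union rejects (neither accepts)


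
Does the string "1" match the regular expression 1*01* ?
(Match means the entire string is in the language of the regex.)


|string| = 1; first = '1'; last = '1'

No, "1" does not match 1*01*


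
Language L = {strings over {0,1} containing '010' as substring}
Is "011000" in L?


'010' does not occur

No, "011000" is not in L


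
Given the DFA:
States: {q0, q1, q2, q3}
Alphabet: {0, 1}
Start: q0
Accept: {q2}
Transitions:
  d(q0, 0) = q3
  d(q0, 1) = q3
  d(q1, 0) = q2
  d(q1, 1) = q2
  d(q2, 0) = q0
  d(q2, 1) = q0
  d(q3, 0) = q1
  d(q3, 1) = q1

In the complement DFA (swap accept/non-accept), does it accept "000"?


Trace: q0 -> q3 -> q1 -> q2
Final: q2
Original accept: {q2}
Complement: q2 is in original accept

No, complement rejects (original accepts)


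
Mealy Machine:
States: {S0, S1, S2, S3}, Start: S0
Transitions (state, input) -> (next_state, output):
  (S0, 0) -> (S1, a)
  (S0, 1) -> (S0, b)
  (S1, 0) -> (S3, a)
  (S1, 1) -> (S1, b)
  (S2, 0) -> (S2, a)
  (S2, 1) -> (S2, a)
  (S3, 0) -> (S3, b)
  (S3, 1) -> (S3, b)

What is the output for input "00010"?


Step-by-step:
  (S0, 0) -> (S1, a)
  (S1, 0) -> (S3, a)
  (S3, 0) -> (S3, b)
  (S3, 1) -> (S3, b)
  (S3, 0) -> (S3, b)

"aabbb"


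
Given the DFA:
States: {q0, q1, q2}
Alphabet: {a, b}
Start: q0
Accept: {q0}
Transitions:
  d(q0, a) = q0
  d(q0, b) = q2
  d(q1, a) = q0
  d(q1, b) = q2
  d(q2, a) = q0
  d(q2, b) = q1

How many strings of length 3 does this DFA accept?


Enumerating all length-3 strings:
  "aaa" -> q0 [accept]
  "aab" -> q2 [reject]
  "aba" -> q0 [accept]
  "abb" -> q1 [reject]
  "baa" -> q0 [accept]
  "bab" -> q2 [reject]
  "bba" -> q0 [accept]
  "bbb" -> q2 [reject]

4 out of 8


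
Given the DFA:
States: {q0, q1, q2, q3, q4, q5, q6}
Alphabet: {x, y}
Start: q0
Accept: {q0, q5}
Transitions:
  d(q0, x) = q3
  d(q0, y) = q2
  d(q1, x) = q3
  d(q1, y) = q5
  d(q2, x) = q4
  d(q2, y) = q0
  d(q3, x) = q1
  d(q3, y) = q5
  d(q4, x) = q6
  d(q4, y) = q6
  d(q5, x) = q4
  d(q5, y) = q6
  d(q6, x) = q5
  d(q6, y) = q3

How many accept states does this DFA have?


Accept states listed: {q0, q5}
Counting: q0(1) q5(2)

2


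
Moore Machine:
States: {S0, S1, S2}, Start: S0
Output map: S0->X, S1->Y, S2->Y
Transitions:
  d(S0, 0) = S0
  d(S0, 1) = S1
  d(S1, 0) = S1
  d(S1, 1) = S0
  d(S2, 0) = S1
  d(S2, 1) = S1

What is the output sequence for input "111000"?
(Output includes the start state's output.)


Start: S0 (output X)
  --1--> S1 (output Y)
  --1--> S0 (output X)
  --1--> S1 (output Y)
  --0--> S1 (output Y)
  --0--> S1 (output Y)
  --0--> S1 (output Y)

"XYXYYYY"


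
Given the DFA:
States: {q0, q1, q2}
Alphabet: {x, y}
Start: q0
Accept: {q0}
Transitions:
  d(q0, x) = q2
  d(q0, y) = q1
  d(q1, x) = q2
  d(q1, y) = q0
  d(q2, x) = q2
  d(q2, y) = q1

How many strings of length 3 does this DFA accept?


Enumerating all length-3 strings:
  "xxx" -> q2 [reject]
  "xxy" -> q1 [reject]
  "xyx" -> q2 [reject]
  "xyy" -> q0 [accept]
  "yxx" -> q2 [reject]
  "yxy" -> q1 [reject]
  "yyx" -> q2 [reject]
  "yyy" -> q1 [reject]

1 out of 8


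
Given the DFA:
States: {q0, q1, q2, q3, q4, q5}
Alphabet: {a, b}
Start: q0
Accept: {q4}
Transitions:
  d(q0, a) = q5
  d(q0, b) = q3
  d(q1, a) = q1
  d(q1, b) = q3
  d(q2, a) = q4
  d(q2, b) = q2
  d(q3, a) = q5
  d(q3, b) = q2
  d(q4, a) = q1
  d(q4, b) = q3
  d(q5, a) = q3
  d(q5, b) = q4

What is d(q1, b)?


Looking up transition d(q1, b)

q3


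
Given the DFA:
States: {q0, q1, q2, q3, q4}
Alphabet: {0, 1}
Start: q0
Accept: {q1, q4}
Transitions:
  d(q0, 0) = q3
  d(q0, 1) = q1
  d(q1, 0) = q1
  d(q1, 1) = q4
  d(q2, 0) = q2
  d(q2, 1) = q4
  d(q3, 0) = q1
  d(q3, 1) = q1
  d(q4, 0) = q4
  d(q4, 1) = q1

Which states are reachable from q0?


BFS from q0:
  layer 0: {q0}
  layer 1: {q1, q3}
  layer 2: {q4}

{q0, q1, q3, q4}


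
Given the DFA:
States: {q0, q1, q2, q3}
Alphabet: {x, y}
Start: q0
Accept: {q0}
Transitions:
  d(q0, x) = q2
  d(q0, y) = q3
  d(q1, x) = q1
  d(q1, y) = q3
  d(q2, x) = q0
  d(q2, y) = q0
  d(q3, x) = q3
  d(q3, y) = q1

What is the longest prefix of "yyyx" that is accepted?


Run the DFA, marking each prefix where the state is accepting:
  "" -> q0 [accept]
  "y" -> q3 [reject]
  "yy" -> q1 [reject]
  "yyy" -> q3 [reject]
  "yyyx" -> q3 [reject]

""


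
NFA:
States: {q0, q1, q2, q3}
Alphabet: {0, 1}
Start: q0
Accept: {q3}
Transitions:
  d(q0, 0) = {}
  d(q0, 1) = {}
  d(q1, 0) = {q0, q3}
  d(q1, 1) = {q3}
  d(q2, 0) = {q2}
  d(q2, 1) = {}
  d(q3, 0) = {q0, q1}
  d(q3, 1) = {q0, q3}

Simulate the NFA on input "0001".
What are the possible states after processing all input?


Start: {q0}
  --0--> {}
  --0--> {}
  --0--> {}
  --1--> {}

{} (empty set, no valid transitions)


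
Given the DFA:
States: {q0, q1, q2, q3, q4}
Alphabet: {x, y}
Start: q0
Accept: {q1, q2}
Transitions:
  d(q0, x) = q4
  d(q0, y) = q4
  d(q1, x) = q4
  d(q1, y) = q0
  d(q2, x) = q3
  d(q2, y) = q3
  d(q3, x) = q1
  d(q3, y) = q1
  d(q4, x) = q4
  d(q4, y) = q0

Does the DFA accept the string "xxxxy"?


Trace: q0 -> q4 -> q4 -> q4 -> q4 -> q0
Final state: q0
Accept states: {q1, q2}

No, rejected (final state q0 is not an accept state)


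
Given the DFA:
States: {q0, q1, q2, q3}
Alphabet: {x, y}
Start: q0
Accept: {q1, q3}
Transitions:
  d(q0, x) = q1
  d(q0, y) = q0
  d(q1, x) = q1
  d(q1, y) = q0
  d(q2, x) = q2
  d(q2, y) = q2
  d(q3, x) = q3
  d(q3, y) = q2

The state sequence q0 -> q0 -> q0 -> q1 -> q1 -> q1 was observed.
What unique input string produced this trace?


Trace back each transition to find the symbol:
  q0 --[y]--> q0
  q0 --[y]--> q0
  q0 --[x]--> q1
  q1 --[x]--> q1
  q1 --[x]--> q1

"yyxxx"


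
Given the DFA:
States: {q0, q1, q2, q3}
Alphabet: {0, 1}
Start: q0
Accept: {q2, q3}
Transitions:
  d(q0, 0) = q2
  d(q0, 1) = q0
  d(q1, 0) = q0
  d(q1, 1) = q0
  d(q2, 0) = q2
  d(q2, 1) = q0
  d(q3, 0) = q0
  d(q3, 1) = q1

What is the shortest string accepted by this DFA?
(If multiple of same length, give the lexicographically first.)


BFS by string length (lex-first path to each state shown):
  len 0: q0<-""
  len 1: q0<-"1", q2<-"0"
Found accept state at length 1.

"0"


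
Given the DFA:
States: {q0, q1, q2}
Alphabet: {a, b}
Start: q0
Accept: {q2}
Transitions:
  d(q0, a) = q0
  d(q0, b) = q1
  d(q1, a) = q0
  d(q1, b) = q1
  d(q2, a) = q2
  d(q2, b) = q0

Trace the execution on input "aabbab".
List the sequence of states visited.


Input: aabbab
d(q0, a) = q0
d(q0, a) = q0
d(q0, b) = q1
d(q1, b) = q1
d(q1, a) = q0
d(q0, b) = q1


q0 -> q0 -> q0 -> q1 -> q1 -> q0 -> q1


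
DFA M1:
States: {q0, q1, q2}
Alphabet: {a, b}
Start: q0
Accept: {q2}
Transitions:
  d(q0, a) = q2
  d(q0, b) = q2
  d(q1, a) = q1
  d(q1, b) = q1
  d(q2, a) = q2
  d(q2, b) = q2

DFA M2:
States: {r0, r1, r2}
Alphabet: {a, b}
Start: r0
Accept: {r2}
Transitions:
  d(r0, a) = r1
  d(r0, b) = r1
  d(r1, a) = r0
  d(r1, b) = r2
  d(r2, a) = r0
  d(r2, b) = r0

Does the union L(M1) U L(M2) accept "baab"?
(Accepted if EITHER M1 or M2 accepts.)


M1: final=q2 accepted=True
M2: final=r2 accepted=True

Yes, union accepts


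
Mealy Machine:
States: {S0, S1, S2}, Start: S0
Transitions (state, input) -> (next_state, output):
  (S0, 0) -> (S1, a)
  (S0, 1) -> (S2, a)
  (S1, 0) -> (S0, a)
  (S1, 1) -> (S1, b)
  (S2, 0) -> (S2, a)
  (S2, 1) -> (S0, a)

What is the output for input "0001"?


Step-by-step:
  (S0, 0) -> (S1, a)
  (S1, 0) -> (S0, a)
  (S0, 0) -> (S1, a)
  (S1, 1) -> (S1, b)

"aaab"


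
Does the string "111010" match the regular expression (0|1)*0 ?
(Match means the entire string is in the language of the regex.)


|string| = 6; first = '1'; last = '0'

Yes, "111010" matches (0|1)*0


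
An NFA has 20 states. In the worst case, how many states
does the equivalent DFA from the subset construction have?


Subset construction: one DFA state per subset of NFA states.
2^20 = 1048576

1048576


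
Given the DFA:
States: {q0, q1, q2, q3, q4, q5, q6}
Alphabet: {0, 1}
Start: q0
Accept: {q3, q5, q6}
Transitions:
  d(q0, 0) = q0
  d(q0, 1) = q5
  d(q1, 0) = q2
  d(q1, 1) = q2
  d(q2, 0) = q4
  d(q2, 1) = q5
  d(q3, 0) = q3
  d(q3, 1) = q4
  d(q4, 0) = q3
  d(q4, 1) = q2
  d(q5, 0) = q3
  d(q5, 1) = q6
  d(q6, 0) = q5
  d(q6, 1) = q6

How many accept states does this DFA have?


Accept states listed: {q3, q5, q6}
Counting: q3(1) q5(2) q6(3)

3


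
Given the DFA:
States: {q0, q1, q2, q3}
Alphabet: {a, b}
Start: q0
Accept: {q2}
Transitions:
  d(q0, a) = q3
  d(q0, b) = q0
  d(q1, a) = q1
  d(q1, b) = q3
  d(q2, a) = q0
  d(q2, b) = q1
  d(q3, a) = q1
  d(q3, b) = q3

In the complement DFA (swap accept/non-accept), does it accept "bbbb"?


Trace: q0 -> q0 -> q0 -> q0 -> q0
Final: q0
Original accept: {q2}
Complement: q0 is not in original accept

Yes, complement accepts (original rejects)


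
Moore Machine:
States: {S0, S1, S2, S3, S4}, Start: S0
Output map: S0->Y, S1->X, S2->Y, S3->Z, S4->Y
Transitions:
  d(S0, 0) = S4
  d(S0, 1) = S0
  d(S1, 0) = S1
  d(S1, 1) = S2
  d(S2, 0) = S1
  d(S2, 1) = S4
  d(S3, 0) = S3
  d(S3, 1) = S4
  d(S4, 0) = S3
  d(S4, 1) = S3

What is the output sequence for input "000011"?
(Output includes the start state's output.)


Start: S0 (output Y)
  --0--> S4 (output Y)
  --0--> S3 (output Z)
  --0--> S3 (output Z)
  --0--> S3 (output Z)
  --1--> S4 (output Y)
  --1--> S3 (output Z)

"YYZZZYZ"


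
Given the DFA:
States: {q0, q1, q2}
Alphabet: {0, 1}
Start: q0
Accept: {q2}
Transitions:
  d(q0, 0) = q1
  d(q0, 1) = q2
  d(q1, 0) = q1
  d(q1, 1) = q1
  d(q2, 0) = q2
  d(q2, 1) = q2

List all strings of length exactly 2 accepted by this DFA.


All strings of length 2: 4 total
Accepted: 2

"10", "11"


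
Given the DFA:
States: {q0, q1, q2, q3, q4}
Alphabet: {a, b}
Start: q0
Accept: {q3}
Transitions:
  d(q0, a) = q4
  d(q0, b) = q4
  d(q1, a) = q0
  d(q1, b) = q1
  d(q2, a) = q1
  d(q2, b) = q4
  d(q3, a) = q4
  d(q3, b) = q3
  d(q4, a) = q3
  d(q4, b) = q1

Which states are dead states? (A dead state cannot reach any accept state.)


Forward reachability from each state:
  q0 -> reaches accept state q3 (live)
  q1 -> reaches accept state q3 (live)
  q2 -> reaches accept state q3 (live)
  q3 -> reaches accept state q3 (live)
  q4 -> reaches accept state q3 (live)

None (all states can reach an accept state)


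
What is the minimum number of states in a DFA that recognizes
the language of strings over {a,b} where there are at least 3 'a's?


States: count = 0, 1, ..., 2, and a final '>= 3' state.
Total: 3 + 1 = 4. Accept = '>= 3' state.

4


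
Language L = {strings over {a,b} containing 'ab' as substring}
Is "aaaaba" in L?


'ab' occurs at index 3

Yes, "aaaaba" is in L


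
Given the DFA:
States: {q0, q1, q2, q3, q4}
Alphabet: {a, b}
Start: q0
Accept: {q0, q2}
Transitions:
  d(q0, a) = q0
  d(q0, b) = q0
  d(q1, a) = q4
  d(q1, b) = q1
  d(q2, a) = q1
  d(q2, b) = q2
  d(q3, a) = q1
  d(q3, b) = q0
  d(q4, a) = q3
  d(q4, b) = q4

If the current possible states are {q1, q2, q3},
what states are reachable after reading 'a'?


Apply transition on 'a' from each current state:
  d(q1, a) = q4
  d(q2, a) = q1
  d(q3, a) = q1

{q1, q4}


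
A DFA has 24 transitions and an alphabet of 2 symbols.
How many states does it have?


Each state has exactly one transition per symbol.
states = transitions / |alphabet| = 24 / 2 = 12

12


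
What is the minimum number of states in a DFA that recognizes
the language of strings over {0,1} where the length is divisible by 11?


States track (length) mod 11.
Need 11 states: one per remainder 0..10; accept = remainder 0.

11


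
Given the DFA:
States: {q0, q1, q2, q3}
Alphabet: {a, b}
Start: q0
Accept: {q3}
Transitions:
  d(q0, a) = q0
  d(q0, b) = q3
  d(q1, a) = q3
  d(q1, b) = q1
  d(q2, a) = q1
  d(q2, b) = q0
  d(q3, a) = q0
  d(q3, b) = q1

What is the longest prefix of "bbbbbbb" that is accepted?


Run the DFA, marking each prefix where the state is accepting:
  "" -> q0 [reject]
  "b" -> q3 [accept]
  "bb" -> q1 [reject]
  "bbb" -> q1 [reject]
  "bbbb" -> q1 [reject]
  "bbbbb" -> q1 [reject]
  "bbbbbb" -> q1 [reject]
  "bbbbbbb" -> q1 [reject]

"b"


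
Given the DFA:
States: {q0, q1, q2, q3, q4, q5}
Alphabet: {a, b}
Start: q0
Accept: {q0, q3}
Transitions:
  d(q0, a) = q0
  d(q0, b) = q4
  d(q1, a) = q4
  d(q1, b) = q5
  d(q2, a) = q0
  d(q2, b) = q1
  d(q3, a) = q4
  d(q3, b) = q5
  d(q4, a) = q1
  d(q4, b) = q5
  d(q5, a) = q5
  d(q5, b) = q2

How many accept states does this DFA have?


Accept states listed: {q0, q3}
Counting: q0(1) q3(2)

2


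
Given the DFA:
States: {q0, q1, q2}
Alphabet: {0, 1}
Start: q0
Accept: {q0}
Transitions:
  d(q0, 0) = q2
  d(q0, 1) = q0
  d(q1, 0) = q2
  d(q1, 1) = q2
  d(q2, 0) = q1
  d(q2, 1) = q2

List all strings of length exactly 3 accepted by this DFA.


All strings of length 3: 8 total
Accepted: 1

"111"


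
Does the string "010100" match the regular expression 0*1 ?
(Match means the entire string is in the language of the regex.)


|string| = 6; first = '0'; last = '0'

No, "010100" does not match 0*1


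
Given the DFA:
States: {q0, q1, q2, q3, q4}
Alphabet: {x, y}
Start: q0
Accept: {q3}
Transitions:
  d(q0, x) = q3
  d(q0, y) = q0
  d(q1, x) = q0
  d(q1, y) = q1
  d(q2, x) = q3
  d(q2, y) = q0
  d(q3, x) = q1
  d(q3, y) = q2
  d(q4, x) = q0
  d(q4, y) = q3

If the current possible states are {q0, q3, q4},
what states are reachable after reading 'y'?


Apply transition on 'y' from each current state:
  d(q0, y) = q0
  d(q3, y) = q2
  d(q4, y) = q3

{q0, q2, q3}


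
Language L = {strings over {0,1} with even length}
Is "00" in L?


length = 2; 2 mod 2 = 0

Yes, "00" is in L


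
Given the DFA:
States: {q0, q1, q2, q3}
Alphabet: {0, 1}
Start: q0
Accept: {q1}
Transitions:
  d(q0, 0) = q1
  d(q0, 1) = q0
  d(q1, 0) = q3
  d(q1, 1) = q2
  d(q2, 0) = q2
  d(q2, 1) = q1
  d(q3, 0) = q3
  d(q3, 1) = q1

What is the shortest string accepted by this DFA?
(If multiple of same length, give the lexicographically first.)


BFS by string length (lex-first path to each state shown):
  len 0: q0<-""
  len 1: q0<-"1", q1<-"0"
Found accept state at length 1.

"0"


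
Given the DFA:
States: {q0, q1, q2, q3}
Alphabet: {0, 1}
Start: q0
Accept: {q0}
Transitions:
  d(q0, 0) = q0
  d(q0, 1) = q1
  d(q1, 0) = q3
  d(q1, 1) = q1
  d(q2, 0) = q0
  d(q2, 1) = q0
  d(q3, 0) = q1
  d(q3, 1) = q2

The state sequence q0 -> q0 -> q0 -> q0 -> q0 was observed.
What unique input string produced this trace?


Trace back each transition to find the symbol:
  q0 --[0]--> q0
  q0 --[0]--> q0
  q0 --[0]--> q0
  q0 --[0]--> q0

"0000"


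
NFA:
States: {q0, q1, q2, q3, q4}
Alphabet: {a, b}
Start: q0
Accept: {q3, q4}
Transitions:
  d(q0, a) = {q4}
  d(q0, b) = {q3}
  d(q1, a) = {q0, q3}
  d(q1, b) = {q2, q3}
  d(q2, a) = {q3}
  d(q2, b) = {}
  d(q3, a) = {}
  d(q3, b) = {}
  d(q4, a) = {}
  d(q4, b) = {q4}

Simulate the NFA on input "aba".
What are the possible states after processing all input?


Start: {q0}
  --a--> {q4}
  --b--> {q4}
  --a--> {}

{} (empty set, no valid transitions)
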